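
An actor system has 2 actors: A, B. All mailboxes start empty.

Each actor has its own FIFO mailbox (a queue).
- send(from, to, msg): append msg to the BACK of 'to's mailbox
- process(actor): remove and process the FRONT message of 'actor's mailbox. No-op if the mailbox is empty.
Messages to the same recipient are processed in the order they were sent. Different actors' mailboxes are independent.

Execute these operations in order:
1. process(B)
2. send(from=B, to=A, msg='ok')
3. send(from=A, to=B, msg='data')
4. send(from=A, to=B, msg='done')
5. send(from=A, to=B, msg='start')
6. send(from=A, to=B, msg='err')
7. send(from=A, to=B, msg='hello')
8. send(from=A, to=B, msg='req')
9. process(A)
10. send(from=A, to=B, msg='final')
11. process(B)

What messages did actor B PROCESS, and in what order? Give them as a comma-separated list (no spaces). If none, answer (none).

Answer: data

Derivation:
After 1 (process(B)): A:[] B:[]
After 2 (send(from=B, to=A, msg='ok')): A:[ok] B:[]
After 3 (send(from=A, to=B, msg='data')): A:[ok] B:[data]
After 4 (send(from=A, to=B, msg='done')): A:[ok] B:[data,done]
After 5 (send(from=A, to=B, msg='start')): A:[ok] B:[data,done,start]
After 6 (send(from=A, to=B, msg='err')): A:[ok] B:[data,done,start,err]
After 7 (send(from=A, to=B, msg='hello')): A:[ok] B:[data,done,start,err,hello]
After 8 (send(from=A, to=B, msg='req')): A:[ok] B:[data,done,start,err,hello,req]
After 9 (process(A)): A:[] B:[data,done,start,err,hello,req]
After 10 (send(from=A, to=B, msg='final')): A:[] B:[data,done,start,err,hello,req,final]
After 11 (process(B)): A:[] B:[done,start,err,hello,req,final]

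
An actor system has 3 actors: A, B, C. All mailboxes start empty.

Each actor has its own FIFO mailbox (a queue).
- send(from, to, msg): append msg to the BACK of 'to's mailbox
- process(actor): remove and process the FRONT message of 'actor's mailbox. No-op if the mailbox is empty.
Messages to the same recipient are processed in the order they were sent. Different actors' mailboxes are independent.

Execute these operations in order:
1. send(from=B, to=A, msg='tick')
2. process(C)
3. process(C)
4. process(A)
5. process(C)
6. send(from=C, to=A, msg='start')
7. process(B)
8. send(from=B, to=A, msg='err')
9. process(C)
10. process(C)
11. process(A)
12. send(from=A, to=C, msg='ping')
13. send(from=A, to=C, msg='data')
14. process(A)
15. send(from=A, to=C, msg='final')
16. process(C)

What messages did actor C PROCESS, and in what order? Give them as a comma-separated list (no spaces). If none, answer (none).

After 1 (send(from=B, to=A, msg='tick')): A:[tick] B:[] C:[]
After 2 (process(C)): A:[tick] B:[] C:[]
After 3 (process(C)): A:[tick] B:[] C:[]
After 4 (process(A)): A:[] B:[] C:[]
After 5 (process(C)): A:[] B:[] C:[]
After 6 (send(from=C, to=A, msg='start')): A:[start] B:[] C:[]
After 7 (process(B)): A:[start] B:[] C:[]
After 8 (send(from=B, to=A, msg='err')): A:[start,err] B:[] C:[]
After 9 (process(C)): A:[start,err] B:[] C:[]
After 10 (process(C)): A:[start,err] B:[] C:[]
After 11 (process(A)): A:[err] B:[] C:[]
After 12 (send(from=A, to=C, msg='ping')): A:[err] B:[] C:[ping]
After 13 (send(from=A, to=C, msg='data')): A:[err] B:[] C:[ping,data]
After 14 (process(A)): A:[] B:[] C:[ping,data]
After 15 (send(from=A, to=C, msg='final')): A:[] B:[] C:[ping,data,final]
After 16 (process(C)): A:[] B:[] C:[data,final]

Answer: ping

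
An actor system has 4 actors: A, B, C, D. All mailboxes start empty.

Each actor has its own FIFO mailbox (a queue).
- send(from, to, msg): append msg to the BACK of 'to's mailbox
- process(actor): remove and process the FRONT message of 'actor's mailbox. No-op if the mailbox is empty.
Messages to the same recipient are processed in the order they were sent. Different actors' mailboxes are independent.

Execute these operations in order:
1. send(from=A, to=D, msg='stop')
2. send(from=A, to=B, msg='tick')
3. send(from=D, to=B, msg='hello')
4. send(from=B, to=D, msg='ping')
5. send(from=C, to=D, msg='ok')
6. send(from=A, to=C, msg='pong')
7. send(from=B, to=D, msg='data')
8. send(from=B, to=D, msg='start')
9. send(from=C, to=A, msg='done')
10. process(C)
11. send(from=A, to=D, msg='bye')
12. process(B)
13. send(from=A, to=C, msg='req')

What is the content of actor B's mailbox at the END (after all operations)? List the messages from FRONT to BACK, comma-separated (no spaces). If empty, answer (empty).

Answer: hello

Derivation:
After 1 (send(from=A, to=D, msg='stop')): A:[] B:[] C:[] D:[stop]
After 2 (send(from=A, to=B, msg='tick')): A:[] B:[tick] C:[] D:[stop]
After 3 (send(from=D, to=B, msg='hello')): A:[] B:[tick,hello] C:[] D:[stop]
After 4 (send(from=B, to=D, msg='ping')): A:[] B:[tick,hello] C:[] D:[stop,ping]
After 5 (send(from=C, to=D, msg='ok')): A:[] B:[tick,hello] C:[] D:[stop,ping,ok]
After 6 (send(from=A, to=C, msg='pong')): A:[] B:[tick,hello] C:[pong] D:[stop,ping,ok]
After 7 (send(from=B, to=D, msg='data')): A:[] B:[tick,hello] C:[pong] D:[stop,ping,ok,data]
After 8 (send(from=B, to=D, msg='start')): A:[] B:[tick,hello] C:[pong] D:[stop,ping,ok,data,start]
After 9 (send(from=C, to=A, msg='done')): A:[done] B:[tick,hello] C:[pong] D:[stop,ping,ok,data,start]
After 10 (process(C)): A:[done] B:[tick,hello] C:[] D:[stop,ping,ok,data,start]
After 11 (send(from=A, to=D, msg='bye')): A:[done] B:[tick,hello] C:[] D:[stop,ping,ok,data,start,bye]
After 12 (process(B)): A:[done] B:[hello] C:[] D:[stop,ping,ok,data,start,bye]
After 13 (send(from=A, to=C, msg='req')): A:[done] B:[hello] C:[req] D:[stop,ping,ok,data,start,bye]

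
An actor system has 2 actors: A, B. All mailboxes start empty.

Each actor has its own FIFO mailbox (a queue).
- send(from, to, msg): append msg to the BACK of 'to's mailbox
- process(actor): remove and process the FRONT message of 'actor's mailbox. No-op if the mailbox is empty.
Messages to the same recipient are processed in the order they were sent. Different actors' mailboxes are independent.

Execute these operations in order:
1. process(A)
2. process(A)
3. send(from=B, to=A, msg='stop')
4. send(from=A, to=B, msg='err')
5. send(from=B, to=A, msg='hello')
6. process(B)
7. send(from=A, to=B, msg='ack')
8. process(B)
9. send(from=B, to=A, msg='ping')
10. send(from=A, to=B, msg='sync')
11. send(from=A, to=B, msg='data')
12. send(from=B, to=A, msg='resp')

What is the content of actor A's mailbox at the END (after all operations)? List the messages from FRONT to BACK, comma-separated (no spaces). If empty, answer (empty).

Answer: stop,hello,ping,resp

Derivation:
After 1 (process(A)): A:[] B:[]
After 2 (process(A)): A:[] B:[]
After 3 (send(from=B, to=A, msg='stop')): A:[stop] B:[]
After 4 (send(from=A, to=B, msg='err')): A:[stop] B:[err]
After 5 (send(from=B, to=A, msg='hello')): A:[stop,hello] B:[err]
After 6 (process(B)): A:[stop,hello] B:[]
After 7 (send(from=A, to=B, msg='ack')): A:[stop,hello] B:[ack]
After 8 (process(B)): A:[stop,hello] B:[]
After 9 (send(from=B, to=A, msg='ping')): A:[stop,hello,ping] B:[]
After 10 (send(from=A, to=B, msg='sync')): A:[stop,hello,ping] B:[sync]
After 11 (send(from=A, to=B, msg='data')): A:[stop,hello,ping] B:[sync,data]
After 12 (send(from=B, to=A, msg='resp')): A:[stop,hello,ping,resp] B:[sync,data]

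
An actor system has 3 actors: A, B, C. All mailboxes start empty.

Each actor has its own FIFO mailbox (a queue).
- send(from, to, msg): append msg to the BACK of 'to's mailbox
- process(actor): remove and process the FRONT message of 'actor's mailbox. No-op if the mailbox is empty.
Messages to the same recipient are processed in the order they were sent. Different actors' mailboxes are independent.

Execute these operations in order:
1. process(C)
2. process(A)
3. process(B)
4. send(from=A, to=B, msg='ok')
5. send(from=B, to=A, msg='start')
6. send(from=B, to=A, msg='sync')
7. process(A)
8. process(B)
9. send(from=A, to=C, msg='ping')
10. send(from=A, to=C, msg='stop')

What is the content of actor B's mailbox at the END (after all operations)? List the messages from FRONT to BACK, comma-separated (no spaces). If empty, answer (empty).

After 1 (process(C)): A:[] B:[] C:[]
After 2 (process(A)): A:[] B:[] C:[]
After 3 (process(B)): A:[] B:[] C:[]
After 4 (send(from=A, to=B, msg='ok')): A:[] B:[ok] C:[]
After 5 (send(from=B, to=A, msg='start')): A:[start] B:[ok] C:[]
After 6 (send(from=B, to=A, msg='sync')): A:[start,sync] B:[ok] C:[]
After 7 (process(A)): A:[sync] B:[ok] C:[]
After 8 (process(B)): A:[sync] B:[] C:[]
After 9 (send(from=A, to=C, msg='ping')): A:[sync] B:[] C:[ping]
After 10 (send(from=A, to=C, msg='stop')): A:[sync] B:[] C:[ping,stop]

Answer: (empty)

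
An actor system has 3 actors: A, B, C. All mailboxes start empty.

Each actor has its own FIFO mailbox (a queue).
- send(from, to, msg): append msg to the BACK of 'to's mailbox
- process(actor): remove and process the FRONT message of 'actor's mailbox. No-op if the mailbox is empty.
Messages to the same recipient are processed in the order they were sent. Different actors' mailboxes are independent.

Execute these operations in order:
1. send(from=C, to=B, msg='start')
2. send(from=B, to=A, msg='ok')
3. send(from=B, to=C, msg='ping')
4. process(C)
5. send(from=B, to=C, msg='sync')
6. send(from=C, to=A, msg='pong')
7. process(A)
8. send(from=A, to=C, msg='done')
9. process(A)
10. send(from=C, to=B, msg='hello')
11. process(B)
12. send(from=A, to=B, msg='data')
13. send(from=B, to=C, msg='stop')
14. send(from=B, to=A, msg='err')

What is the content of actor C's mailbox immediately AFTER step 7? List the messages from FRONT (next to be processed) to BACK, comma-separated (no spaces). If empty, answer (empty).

After 1 (send(from=C, to=B, msg='start')): A:[] B:[start] C:[]
After 2 (send(from=B, to=A, msg='ok')): A:[ok] B:[start] C:[]
After 3 (send(from=B, to=C, msg='ping')): A:[ok] B:[start] C:[ping]
After 4 (process(C)): A:[ok] B:[start] C:[]
After 5 (send(from=B, to=C, msg='sync')): A:[ok] B:[start] C:[sync]
After 6 (send(from=C, to=A, msg='pong')): A:[ok,pong] B:[start] C:[sync]
After 7 (process(A)): A:[pong] B:[start] C:[sync]

sync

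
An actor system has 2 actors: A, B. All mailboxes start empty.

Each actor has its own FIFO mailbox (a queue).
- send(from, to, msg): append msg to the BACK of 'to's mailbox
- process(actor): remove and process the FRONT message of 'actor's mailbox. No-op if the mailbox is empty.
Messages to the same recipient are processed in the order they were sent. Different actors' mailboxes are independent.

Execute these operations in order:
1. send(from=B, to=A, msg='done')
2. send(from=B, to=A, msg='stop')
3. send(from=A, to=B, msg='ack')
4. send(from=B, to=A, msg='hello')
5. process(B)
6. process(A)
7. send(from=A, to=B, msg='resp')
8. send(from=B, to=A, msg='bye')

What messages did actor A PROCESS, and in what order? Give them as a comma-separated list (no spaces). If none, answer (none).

After 1 (send(from=B, to=A, msg='done')): A:[done] B:[]
After 2 (send(from=B, to=A, msg='stop')): A:[done,stop] B:[]
After 3 (send(from=A, to=B, msg='ack')): A:[done,stop] B:[ack]
After 4 (send(from=B, to=A, msg='hello')): A:[done,stop,hello] B:[ack]
After 5 (process(B)): A:[done,stop,hello] B:[]
After 6 (process(A)): A:[stop,hello] B:[]
After 7 (send(from=A, to=B, msg='resp')): A:[stop,hello] B:[resp]
After 8 (send(from=B, to=A, msg='bye')): A:[stop,hello,bye] B:[resp]

Answer: done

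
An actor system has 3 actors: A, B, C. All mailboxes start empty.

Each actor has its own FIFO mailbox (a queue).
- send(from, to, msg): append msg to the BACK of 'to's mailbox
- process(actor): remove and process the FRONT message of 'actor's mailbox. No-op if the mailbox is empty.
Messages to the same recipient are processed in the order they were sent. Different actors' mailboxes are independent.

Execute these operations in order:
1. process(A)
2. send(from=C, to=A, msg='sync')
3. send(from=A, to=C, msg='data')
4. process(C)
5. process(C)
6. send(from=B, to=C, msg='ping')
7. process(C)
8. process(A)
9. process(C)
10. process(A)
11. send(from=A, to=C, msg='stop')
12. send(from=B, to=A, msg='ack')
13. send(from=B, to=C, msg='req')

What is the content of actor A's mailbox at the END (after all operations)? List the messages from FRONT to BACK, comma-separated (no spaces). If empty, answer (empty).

Answer: ack

Derivation:
After 1 (process(A)): A:[] B:[] C:[]
After 2 (send(from=C, to=A, msg='sync')): A:[sync] B:[] C:[]
After 3 (send(from=A, to=C, msg='data')): A:[sync] B:[] C:[data]
After 4 (process(C)): A:[sync] B:[] C:[]
After 5 (process(C)): A:[sync] B:[] C:[]
After 6 (send(from=B, to=C, msg='ping')): A:[sync] B:[] C:[ping]
After 7 (process(C)): A:[sync] B:[] C:[]
After 8 (process(A)): A:[] B:[] C:[]
After 9 (process(C)): A:[] B:[] C:[]
After 10 (process(A)): A:[] B:[] C:[]
After 11 (send(from=A, to=C, msg='stop')): A:[] B:[] C:[stop]
After 12 (send(from=B, to=A, msg='ack')): A:[ack] B:[] C:[stop]
After 13 (send(from=B, to=C, msg='req')): A:[ack] B:[] C:[stop,req]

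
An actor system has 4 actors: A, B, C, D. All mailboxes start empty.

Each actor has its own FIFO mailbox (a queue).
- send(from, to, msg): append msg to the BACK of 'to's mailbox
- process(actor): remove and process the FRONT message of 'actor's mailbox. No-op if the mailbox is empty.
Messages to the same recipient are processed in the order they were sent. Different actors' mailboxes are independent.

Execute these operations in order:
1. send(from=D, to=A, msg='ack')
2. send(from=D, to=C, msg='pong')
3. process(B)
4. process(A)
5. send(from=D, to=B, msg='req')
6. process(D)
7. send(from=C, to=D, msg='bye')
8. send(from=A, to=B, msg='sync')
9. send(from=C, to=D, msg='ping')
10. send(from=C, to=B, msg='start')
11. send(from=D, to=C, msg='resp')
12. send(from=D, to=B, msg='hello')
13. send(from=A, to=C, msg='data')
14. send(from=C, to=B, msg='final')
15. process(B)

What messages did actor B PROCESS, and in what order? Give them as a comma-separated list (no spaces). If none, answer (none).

Answer: req

Derivation:
After 1 (send(from=D, to=A, msg='ack')): A:[ack] B:[] C:[] D:[]
After 2 (send(from=D, to=C, msg='pong')): A:[ack] B:[] C:[pong] D:[]
After 3 (process(B)): A:[ack] B:[] C:[pong] D:[]
After 4 (process(A)): A:[] B:[] C:[pong] D:[]
After 5 (send(from=D, to=B, msg='req')): A:[] B:[req] C:[pong] D:[]
After 6 (process(D)): A:[] B:[req] C:[pong] D:[]
After 7 (send(from=C, to=D, msg='bye')): A:[] B:[req] C:[pong] D:[bye]
After 8 (send(from=A, to=B, msg='sync')): A:[] B:[req,sync] C:[pong] D:[bye]
After 9 (send(from=C, to=D, msg='ping')): A:[] B:[req,sync] C:[pong] D:[bye,ping]
After 10 (send(from=C, to=B, msg='start')): A:[] B:[req,sync,start] C:[pong] D:[bye,ping]
After 11 (send(from=D, to=C, msg='resp')): A:[] B:[req,sync,start] C:[pong,resp] D:[bye,ping]
After 12 (send(from=D, to=B, msg='hello')): A:[] B:[req,sync,start,hello] C:[pong,resp] D:[bye,ping]
After 13 (send(from=A, to=C, msg='data')): A:[] B:[req,sync,start,hello] C:[pong,resp,data] D:[bye,ping]
After 14 (send(from=C, to=B, msg='final')): A:[] B:[req,sync,start,hello,final] C:[pong,resp,data] D:[bye,ping]
After 15 (process(B)): A:[] B:[sync,start,hello,final] C:[pong,resp,data] D:[bye,ping]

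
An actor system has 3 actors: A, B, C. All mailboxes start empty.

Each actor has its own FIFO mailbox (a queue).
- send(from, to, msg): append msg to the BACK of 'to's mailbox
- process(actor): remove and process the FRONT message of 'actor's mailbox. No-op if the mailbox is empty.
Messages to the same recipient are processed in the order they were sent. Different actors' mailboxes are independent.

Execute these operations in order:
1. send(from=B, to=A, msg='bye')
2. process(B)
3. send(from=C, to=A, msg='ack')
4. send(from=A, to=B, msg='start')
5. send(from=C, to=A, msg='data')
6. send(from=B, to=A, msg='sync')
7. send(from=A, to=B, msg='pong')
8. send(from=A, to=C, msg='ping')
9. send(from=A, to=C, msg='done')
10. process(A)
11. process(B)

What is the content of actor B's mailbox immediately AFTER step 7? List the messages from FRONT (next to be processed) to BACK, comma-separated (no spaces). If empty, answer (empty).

After 1 (send(from=B, to=A, msg='bye')): A:[bye] B:[] C:[]
After 2 (process(B)): A:[bye] B:[] C:[]
After 3 (send(from=C, to=A, msg='ack')): A:[bye,ack] B:[] C:[]
After 4 (send(from=A, to=B, msg='start')): A:[bye,ack] B:[start] C:[]
After 5 (send(from=C, to=A, msg='data')): A:[bye,ack,data] B:[start] C:[]
After 6 (send(from=B, to=A, msg='sync')): A:[bye,ack,data,sync] B:[start] C:[]
After 7 (send(from=A, to=B, msg='pong')): A:[bye,ack,data,sync] B:[start,pong] C:[]

start,pong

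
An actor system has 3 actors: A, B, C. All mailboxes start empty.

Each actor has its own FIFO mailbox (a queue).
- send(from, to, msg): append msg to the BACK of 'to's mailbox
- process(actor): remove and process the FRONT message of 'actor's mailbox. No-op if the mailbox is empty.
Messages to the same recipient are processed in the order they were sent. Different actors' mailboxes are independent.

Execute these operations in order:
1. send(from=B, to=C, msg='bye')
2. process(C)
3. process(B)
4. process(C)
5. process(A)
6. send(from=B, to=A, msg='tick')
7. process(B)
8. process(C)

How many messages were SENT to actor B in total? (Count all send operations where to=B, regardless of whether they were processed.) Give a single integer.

After 1 (send(from=B, to=C, msg='bye')): A:[] B:[] C:[bye]
After 2 (process(C)): A:[] B:[] C:[]
After 3 (process(B)): A:[] B:[] C:[]
After 4 (process(C)): A:[] B:[] C:[]
After 5 (process(A)): A:[] B:[] C:[]
After 6 (send(from=B, to=A, msg='tick')): A:[tick] B:[] C:[]
After 7 (process(B)): A:[tick] B:[] C:[]
After 8 (process(C)): A:[tick] B:[] C:[]

Answer: 0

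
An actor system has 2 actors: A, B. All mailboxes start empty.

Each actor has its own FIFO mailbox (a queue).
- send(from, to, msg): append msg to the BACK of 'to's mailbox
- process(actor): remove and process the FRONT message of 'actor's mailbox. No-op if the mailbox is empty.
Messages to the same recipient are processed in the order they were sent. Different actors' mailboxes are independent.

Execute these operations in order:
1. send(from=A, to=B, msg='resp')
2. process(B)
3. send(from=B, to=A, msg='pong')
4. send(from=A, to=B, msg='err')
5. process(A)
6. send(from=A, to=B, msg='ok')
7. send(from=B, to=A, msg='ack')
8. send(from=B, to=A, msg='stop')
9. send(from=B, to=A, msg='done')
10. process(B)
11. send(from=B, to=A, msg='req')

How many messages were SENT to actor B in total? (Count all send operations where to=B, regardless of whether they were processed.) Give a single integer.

Answer: 3

Derivation:
After 1 (send(from=A, to=B, msg='resp')): A:[] B:[resp]
After 2 (process(B)): A:[] B:[]
After 3 (send(from=B, to=A, msg='pong')): A:[pong] B:[]
After 4 (send(from=A, to=B, msg='err')): A:[pong] B:[err]
After 5 (process(A)): A:[] B:[err]
After 6 (send(from=A, to=B, msg='ok')): A:[] B:[err,ok]
After 7 (send(from=B, to=A, msg='ack')): A:[ack] B:[err,ok]
After 8 (send(from=B, to=A, msg='stop')): A:[ack,stop] B:[err,ok]
After 9 (send(from=B, to=A, msg='done')): A:[ack,stop,done] B:[err,ok]
After 10 (process(B)): A:[ack,stop,done] B:[ok]
After 11 (send(from=B, to=A, msg='req')): A:[ack,stop,done,req] B:[ok]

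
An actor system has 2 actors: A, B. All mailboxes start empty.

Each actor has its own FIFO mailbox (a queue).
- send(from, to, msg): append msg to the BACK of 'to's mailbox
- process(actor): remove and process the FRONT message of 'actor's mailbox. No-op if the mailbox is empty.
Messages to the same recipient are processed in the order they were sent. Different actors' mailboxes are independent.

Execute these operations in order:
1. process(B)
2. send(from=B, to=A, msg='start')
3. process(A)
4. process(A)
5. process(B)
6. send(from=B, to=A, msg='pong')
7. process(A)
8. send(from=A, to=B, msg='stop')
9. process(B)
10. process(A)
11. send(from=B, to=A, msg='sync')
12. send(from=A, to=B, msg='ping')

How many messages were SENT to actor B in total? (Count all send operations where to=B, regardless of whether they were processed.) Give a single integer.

Answer: 2

Derivation:
After 1 (process(B)): A:[] B:[]
After 2 (send(from=B, to=A, msg='start')): A:[start] B:[]
After 3 (process(A)): A:[] B:[]
After 4 (process(A)): A:[] B:[]
After 5 (process(B)): A:[] B:[]
After 6 (send(from=B, to=A, msg='pong')): A:[pong] B:[]
After 7 (process(A)): A:[] B:[]
After 8 (send(from=A, to=B, msg='stop')): A:[] B:[stop]
After 9 (process(B)): A:[] B:[]
After 10 (process(A)): A:[] B:[]
After 11 (send(from=B, to=A, msg='sync')): A:[sync] B:[]
After 12 (send(from=A, to=B, msg='ping')): A:[sync] B:[ping]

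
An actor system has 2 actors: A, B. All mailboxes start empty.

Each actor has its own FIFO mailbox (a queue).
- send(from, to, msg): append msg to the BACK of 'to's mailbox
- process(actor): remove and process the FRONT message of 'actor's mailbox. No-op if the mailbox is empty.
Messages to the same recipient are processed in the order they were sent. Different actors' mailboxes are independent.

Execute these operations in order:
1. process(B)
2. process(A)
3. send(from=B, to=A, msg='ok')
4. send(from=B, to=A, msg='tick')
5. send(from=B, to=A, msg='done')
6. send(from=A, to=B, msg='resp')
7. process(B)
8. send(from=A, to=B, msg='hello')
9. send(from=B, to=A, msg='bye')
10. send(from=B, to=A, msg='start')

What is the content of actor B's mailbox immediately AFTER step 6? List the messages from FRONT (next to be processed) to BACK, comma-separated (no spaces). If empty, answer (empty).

After 1 (process(B)): A:[] B:[]
After 2 (process(A)): A:[] B:[]
After 3 (send(from=B, to=A, msg='ok')): A:[ok] B:[]
After 4 (send(from=B, to=A, msg='tick')): A:[ok,tick] B:[]
After 5 (send(from=B, to=A, msg='done')): A:[ok,tick,done] B:[]
After 6 (send(from=A, to=B, msg='resp')): A:[ok,tick,done] B:[resp]

resp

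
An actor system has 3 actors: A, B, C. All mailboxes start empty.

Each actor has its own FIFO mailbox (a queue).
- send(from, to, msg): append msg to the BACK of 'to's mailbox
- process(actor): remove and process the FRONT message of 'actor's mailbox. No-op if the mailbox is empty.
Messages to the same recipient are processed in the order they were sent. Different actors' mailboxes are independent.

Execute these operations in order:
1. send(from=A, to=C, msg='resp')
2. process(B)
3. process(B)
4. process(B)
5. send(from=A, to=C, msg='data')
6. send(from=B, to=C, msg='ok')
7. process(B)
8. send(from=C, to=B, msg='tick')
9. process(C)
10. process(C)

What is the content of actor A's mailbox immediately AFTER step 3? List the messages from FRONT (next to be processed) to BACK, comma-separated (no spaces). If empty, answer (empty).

After 1 (send(from=A, to=C, msg='resp')): A:[] B:[] C:[resp]
After 2 (process(B)): A:[] B:[] C:[resp]
After 3 (process(B)): A:[] B:[] C:[resp]

(empty)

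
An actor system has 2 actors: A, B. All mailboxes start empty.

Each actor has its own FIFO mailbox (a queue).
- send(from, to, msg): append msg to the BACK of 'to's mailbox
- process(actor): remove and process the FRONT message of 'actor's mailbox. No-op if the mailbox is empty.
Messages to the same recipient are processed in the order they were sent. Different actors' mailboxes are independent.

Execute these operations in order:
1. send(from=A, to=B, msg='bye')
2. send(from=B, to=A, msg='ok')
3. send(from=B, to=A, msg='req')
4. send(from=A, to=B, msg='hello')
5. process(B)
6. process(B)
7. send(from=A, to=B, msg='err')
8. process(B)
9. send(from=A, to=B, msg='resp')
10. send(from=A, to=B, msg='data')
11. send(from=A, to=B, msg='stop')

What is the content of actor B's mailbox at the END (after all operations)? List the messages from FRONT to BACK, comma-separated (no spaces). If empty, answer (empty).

Answer: resp,data,stop

Derivation:
After 1 (send(from=A, to=B, msg='bye')): A:[] B:[bye]
After 2 (send(from=B, to=A, msg='ok')): A:[ok] B:[bye]
After 3 (send(from=B, to=A, msg='req')): A:[ok,req] B:[bye]
After 4 (send(from=A, to=B, msg='hello')): A:[ok,req] B:[bye,hello]
After 5 (process(B)): A:[ok,req] B:[hello]
After 6 (process(B)): A:[ok,req] B:[]
After 7 (send(from=A, to=B, msg='err')): A:[ok,req] B:[err]
After 8 (process(B)): A:[ok,req] B:[]
After 9 (send(from=A, to=B, msg='resp')): A:[ok,req] B:[resp]
After 10 (send(from=A, to=B, msg='data')): A:[ok,req] B:[resp,data]
After 11 (send(from=A, to=B, msg='stop')): A:[ok,req] B:[resp,data,stop]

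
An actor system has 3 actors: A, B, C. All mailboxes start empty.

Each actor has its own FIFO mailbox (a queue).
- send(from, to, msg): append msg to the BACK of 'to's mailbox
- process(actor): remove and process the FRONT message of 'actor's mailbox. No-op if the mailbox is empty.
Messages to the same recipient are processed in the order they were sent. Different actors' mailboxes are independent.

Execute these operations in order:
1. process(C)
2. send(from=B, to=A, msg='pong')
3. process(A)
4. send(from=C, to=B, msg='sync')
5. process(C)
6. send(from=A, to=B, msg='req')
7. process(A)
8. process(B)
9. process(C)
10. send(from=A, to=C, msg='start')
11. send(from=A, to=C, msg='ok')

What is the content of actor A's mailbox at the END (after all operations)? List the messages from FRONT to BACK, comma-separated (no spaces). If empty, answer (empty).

Answer: (empty)

Derivation:
After 1 (process(C)): A:[] B:[] C:[]
After 2 (send(from=B, to=A, msg='pong')): A:[pong] B:[] C:[]
After 3 (process(A)): A:[] B:[] C:[]
After 4 (send(from=C, to=B, msg='sync')): A:[] B:[sync] C:[]
After 5 (process(C)): A:[] B:[sync] C:[]
After 6 (send(from=A, to=B, msg='req')): A:[] B:[sync,req] C:[]
After 7 (process(A)): A:[] B:[sync,req] C:[]
After 8 (process(B)): A:[] B:[req] C:[]
After 9 (process(C)): A:[] B:[req] C:[]
After 10 (send(from=A, to=C, msg='start')): A:[] B:[req] C:[start]
After 11 (send(from=A, to=C, msg='ok')): A:[] B:[req] C:[start,ok]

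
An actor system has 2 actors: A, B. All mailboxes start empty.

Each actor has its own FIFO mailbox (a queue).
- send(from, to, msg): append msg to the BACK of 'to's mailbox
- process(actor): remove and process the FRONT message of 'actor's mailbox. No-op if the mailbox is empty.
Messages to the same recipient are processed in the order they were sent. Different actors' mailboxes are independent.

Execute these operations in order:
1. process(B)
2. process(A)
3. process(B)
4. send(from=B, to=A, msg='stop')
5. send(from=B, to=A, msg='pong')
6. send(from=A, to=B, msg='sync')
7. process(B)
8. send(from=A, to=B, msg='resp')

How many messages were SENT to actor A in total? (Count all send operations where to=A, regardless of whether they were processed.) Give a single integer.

Answer: 2

Derivation:
After 1 (process(B)): A:[] B:[]
After 2 (process(A)): A:[] B:[]
After 3 (process(B)): A:[] B:[]
After 4 (send(from=B, to=A, msg='stop')): A:[stop] B:[]
After 5 (send(from=B, to=A, msg='pong')): A:[stop,pong] B:[]
After 6 (send(from=A, to=B, msg='sync')): A:[stop,pong] B:[sync]
After 7 (process(B)): A:[stop,pong] B:[]
After 8 (send(from=A, to=B, msg='resp')): A:[stop,pong] B:[resp]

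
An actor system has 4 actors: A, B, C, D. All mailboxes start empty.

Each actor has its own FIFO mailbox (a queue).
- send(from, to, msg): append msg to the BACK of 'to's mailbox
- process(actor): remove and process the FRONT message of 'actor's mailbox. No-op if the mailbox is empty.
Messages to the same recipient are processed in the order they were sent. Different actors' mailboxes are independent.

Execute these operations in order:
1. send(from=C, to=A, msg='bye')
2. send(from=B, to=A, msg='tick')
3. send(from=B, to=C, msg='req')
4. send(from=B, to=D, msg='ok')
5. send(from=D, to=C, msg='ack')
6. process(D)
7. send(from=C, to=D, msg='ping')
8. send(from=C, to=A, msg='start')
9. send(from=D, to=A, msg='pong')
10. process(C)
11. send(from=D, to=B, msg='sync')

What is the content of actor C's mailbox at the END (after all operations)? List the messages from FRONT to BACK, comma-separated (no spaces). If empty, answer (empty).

After 1 (send(from=C, to=A, msg='bye')): A:[bye] B:[] C:[] D:[]
After 2 (send(from=B, to=A, msg='tick')): A:[bye,tick] B:[] C:[] D:[]
After 3 (send(from=B, to=C, msg='req')): A:[bye,tick] B:[] C:[req] D:[]
After 4 (send(from=B, to=D, msg='ok')): A:[bye,tick] B:[] C:[req] D:[ok]
After 5 (send(from=D, to=C, msg='ack')): A:[bye,tick] B:[] C:[req,ack] D:[ok]
After 6 (process(D)): A:[bye,tick] B:[] C:[req,ack] D:[]
After 7 (send(from=C, to=D, msg='ping')): A:[bye,tick] B:[] C:[req,ack] D:[ping]
After 8 (send(from=C, to=A, msg='start')): A:[bye,tick,start] B:[] C:[req,ack] D:[ping]
After 9 (send(from=D, to=A, msg='pong')): A:[bye,tick,start,pong] B:[] C:[req,ack] D:[ping]
After 10 (process(C)): A:[bye,tick,start,pong] B:[] C:[ack] D:[ping]
After 11 (send(from=D, to=B, msg='sync')): A:[bye,tick,start,pong] B:[sync] C:[ack] D:[ping]

Answer: ack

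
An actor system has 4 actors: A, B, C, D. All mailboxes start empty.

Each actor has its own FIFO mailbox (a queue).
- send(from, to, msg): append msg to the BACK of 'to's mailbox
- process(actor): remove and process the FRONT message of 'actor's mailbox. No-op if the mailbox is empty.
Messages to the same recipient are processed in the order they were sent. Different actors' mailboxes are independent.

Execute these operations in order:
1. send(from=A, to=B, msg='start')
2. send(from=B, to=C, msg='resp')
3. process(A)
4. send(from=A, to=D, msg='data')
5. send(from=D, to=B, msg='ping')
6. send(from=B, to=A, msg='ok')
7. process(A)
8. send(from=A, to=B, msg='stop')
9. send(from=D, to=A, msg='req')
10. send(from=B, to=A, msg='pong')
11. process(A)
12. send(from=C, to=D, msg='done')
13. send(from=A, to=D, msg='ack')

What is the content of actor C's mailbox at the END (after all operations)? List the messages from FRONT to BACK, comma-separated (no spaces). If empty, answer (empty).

Answer: resp

Derivation:
After 1 (send(from=A, to=B, msg='start')): A:[] B:[start] C:[] D:[]
After 2 (send(from=B, to=C, msg='resp')): A:[] B:[start] C:[resp] D:[]
After 3 (process(A)): A:[] B:[start] C:[resp] D:[]
After 4 (send(from=A, to=D, msg='data')): A:[] B:[start] C:[resp] D:[data]
After 5 (send(from=D, to=B, msg='ping')): A:[] B:[start,ping] C:[resp] D:[data]
After 6 (send(from=B, to=A, msg='ok')): A:[ok] B:[start,ping] C:[resp] D:[data]
After 7 (process(A)): A:[] B:[start,ping] C:[resp] D:[data]
After 8 (send(from=A, to=B, msg='stop')): A:[] B:[start,ping,stop] C:[resp] D:[data]
After 9 (send(from=D, to=A, msg='req')): A:[req] B:[start,ping,stop] C:[resp] D:[data]
After 10 (send(from=B, to=A, msg='pong')): A:[req,pong] B:[start,ping,stop] C:[resp] D:[data]
After 11 (process(A)): A:[pong] B:[start,ping,stop] C:[resp] D:[data]
After 12 (send(from=C, to=D, msg='done')): A:[pong] B:[start,ping,stop] C:[resp] D:[data,done]
After 13 (send(from=A, to=D, msg='ack')): A:[pong] B:[start,ping,stop] C:[resp] D:[data,done,ack]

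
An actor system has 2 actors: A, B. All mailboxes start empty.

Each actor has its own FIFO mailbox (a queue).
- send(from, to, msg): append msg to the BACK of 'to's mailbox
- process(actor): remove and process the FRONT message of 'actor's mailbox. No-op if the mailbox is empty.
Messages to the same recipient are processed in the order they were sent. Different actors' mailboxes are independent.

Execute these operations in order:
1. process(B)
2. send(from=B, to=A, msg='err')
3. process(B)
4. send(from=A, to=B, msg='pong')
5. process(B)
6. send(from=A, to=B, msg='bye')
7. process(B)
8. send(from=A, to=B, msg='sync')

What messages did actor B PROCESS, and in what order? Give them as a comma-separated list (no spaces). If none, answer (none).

After 1 (process(B)): A:[] B:[]
After 2 (send(from=B, to=A, msg='err')): A:[err] B:[]
After 3 (process(B)): A:[err] B:[]
After 4 (send(from=A, to=B, msg='pong')): A:[err] B:[pong]
After 5 (process(B)): A:[err] B:[]
After 6 (send(from=A, to=B, msg='bye')): A:[err] B:[bye]
After 7 (process(B)): A:[err] B:[]
After 8 (send(from=A, to=B, msg='sync')): A:[err] B:[sync]

Answer: pong,bye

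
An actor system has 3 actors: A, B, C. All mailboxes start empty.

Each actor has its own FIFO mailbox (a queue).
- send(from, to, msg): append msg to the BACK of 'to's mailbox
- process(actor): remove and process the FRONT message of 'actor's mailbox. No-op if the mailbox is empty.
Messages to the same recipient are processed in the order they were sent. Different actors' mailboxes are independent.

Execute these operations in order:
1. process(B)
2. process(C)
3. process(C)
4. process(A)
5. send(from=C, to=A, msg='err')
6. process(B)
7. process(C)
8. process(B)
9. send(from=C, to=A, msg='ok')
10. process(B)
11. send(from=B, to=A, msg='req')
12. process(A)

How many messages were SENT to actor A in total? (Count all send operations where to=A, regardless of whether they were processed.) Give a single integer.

Answer: 3

Derivation:
After 1 (process(B)): A:[] B:[] C:[]
After 2 (process(C)): A:[] B:[] C:[]
After 3 (process(C)): A:[] B:[] C:[]
After 4 (process(A)): A:[] B:[] C:[]
After 5 (send(from=C, to=A, msg='err')): A:[err] B:[] C:[]
After 6 (process(B)): A:[err] B:[] C:[]
After 7 (process(C)): A:[err] B:[] C:[]
After 8 (process(B)): A:[err] B:[] C:[]
After 9 (send(from=C, to=A, msg='ok')): A:[err,ok] B:[] C:[]
After 10 (process(B)): A:[err,ok] B:[] C:[]
After 11 (send(from=B, to=A, msg='req')): A:[err,ok,req] B:[] C:[]
After 12 (process(A)): A:[ok,req] B:[] C:[]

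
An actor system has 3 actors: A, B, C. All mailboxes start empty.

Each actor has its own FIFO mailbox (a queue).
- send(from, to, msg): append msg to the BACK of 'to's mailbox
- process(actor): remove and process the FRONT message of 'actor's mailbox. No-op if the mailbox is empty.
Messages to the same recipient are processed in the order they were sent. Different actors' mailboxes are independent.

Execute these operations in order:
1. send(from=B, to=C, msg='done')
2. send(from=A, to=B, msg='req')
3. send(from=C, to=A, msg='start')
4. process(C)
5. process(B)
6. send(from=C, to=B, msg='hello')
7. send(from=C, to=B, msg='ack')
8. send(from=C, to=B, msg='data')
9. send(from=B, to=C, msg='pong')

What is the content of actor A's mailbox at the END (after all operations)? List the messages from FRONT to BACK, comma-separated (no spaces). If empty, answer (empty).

After 1 (send(from=B, to=C, msg='done')): A:[] B:[] C:[done]
After 2 (send(from=A, to=B, msg='req')): A:[] B:[req] C:[done]
After 3 (send(from=C, to=A, msg='start')): A:[start] B:[req] C:[done]
After 4 (process(C)): A:[start] B:[req] C:[]
After 5 (process(B)): A:[start] B:[] C:[]
After 6 (send(from=C, to=B, msg='hello')): A:[start] B:[hello] C:[]
After 7 (send(from=C, to=B, msg='ack')): A:[start] B:[hello,ack] C:[]
After 8 (send(from=C, to=B, msg='data')): A:[start] B:[hello,ack,data] C:[]
After 9 (send(from=B, to=C, msg='pong')): A:[start] B:[hello,ack,data] C:[pong]

Answer: start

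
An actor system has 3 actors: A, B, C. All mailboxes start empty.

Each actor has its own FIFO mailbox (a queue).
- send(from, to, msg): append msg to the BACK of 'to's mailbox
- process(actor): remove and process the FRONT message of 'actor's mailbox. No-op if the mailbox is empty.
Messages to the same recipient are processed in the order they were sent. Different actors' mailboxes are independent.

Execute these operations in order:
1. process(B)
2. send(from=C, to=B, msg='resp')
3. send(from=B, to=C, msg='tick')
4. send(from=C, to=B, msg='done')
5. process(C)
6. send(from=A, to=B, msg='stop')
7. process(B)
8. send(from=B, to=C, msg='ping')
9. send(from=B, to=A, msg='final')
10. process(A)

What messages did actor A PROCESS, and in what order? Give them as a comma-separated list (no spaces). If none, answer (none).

After 1 (process(B)): A:[] B:[] C:[]
After 2 (send(from=C, to=B, msg='resp')): A:[] B:[resp] C:[]
After 3 (send(from=B, to=C, msg='tick')): A:[] B:[resp] C:[tick]
After 4 (send(from=C, to=B, msg='done')): A:[] B:[resp,done] C:[tick]
After 5 (process(C)): A:[] B:[resp,done] C:[]
After 6 (send(from=A, to=B, msg='stop')): A:[] B:[resp,done,stop] C:[]
After 7 (process(B)): A:[] B:[done,stop] C:[]
After 8 (send(from=B, to=C, msg='ping')): A:[] B:[done,stop] C:[ping]
After 9 (send(from=B, to=A, msg='final')): A:[final] B:[done,stop] C:[ping]
After 10 (process(A)): A:[] B:[done,stop] C:[ping]

Answer: final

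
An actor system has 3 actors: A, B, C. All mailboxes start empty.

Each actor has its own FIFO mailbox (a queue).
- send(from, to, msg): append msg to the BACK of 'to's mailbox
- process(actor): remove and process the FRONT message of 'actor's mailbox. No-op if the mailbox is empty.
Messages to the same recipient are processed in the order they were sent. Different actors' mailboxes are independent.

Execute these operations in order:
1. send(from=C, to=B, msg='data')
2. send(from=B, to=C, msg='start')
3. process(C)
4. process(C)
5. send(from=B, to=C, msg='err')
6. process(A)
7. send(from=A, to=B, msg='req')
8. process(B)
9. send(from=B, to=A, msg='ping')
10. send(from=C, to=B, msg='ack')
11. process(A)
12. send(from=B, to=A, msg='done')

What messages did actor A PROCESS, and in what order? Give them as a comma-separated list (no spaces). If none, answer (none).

After 1 (send(from=C, to=B, msg='data')): A:[] B:[data] C:[]
After 2 (send(from=B, to=C, msg='start')): A:[] B:[data] C:[start]
After 3 (process(C)): A:[] B:[data] C:[]
After 4 (process(C)): A:[] B:[data] C:[]
After 5 (send(from=B, to=C, msg='err')): A:[] B:[data] C:[err]
After 6 (process(A)): A:[] B:[data] C:[err]
After 7 (send(from=A, to=B, msg='req')): A:[] B:[data,req] C:[err]
After 8 (process(B)): A:[] B:[req] C:[err]
After 9 (send(from=B, to=A, msg='ping')): A:[ping] B:[req] C:[err]
After 10 (send(from=C, to=B, msg='ack')): A:[ping] B:[req,ack] C:[err]
After 11 (process(A)): A:[] B:[req,ack] C:[err]
After 12 (send(from=B, to=A, msg='done')): A:[done] B:[req,ack] C:[err]

Answer: ping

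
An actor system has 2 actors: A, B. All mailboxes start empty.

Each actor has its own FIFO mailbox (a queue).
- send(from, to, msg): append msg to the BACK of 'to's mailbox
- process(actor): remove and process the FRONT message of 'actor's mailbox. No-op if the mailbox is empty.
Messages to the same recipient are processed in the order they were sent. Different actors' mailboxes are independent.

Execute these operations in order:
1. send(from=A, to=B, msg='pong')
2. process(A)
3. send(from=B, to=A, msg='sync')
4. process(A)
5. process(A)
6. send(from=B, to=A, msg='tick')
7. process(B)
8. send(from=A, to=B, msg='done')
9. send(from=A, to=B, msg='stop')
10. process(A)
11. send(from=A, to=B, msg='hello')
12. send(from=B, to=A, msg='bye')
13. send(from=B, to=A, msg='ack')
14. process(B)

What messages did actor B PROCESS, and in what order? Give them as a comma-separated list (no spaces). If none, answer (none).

Answer: pong,done

Derivation:
After 1 (send(from=A, to=B, msg='pong')): A:[] B:[pong]
After 2 (process(A)): A:[] B:[pong]
After 3 (send(from=B, to=A, msg='sync')): A:[sync] B:[pong]
After 4 (process(A)): A:[] B:[pong]
After 5 (process(A)): A:[] B:[pong]
After 6 (send(from=B, to=A, msg='tick')): A:[tick] B:[pong]
After 7 (process(B)): A:[tick] B:[]
After 8 (send(from=A, to=B, msg='done')): A:[tick] B:[done]
After 9 (send(from=A, to=B, msg='stop')): A:[tick] B:[done,stop]
After 10 (process(A)): A:[] B:[done,stop]
After 11 (send(from=A, to=B, msg='hello')): A:[] B:[done,stop,hello]
After 12 (send(from=B, to=A, msg='bye')): A:[bye] B:[done,stop,hello]
After 13 (send(from=B, to=A, msg='ack')): A:[bye,ack] B:[done,stop,hello]
After 14 (process(B)): A:[bye,ack] B:[stop,hello]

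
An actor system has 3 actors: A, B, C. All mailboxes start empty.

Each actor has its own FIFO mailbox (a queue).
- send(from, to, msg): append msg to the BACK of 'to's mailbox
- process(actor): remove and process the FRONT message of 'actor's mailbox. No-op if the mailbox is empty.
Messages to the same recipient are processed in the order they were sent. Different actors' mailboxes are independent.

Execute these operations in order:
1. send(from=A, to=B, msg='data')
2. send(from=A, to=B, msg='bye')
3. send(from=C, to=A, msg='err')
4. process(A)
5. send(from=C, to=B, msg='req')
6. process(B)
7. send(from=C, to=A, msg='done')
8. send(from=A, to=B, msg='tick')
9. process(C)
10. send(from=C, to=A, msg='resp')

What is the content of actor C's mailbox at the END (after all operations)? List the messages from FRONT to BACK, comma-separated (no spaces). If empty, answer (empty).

After 1 (send(from=A, to=B, msg='data')): A:[] B:[data] C:[]
After 2 (send(from=A, to=B, msg='bye')): A:[] B:[data,bye] C:[]
After 3 (send(from=C, to=A, msg='err')): A:[err] B:[data,bye] C:[]
After 4 (process(A)): A:[] B:[data,bye] C:[]
After 5 (send(from=C, to=B, msg='req')): A:[] B:[data,bye,req] C:[]
After 6 (process(B)): A:[] B:[bye,req] C:[]
After 7 (send(from=C, to=A, msg='done')): A:[done] B:[bye,req] C:[]
After 8 (send(from=A, to=B, msg='tick')): A:[done] B:[bye,req,tick] C:[]
After 9 (process(C)): A:[done] B:[bye,req,tick] C:[]
After 10 (send(from=C, to=A, msg='resp')): A:[done,resp] B:[bye,req,tick] C:[]

Answer: (empty)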